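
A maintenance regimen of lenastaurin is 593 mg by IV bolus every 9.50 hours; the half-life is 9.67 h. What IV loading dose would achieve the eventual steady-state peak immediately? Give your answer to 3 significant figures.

1200 mg

k = ln 2 / 9.67 = 0.07168 h⁻¹
Accumulation ratio R = 1 / (1 − e^(−kτ)) = 1 / (1 − e^(−0.07168×9.50)) = 1 / (1 − 0.5061) = 2.025
Loading dose = maintenance dose × R = 593 × 2.025 ≈ 1200 mg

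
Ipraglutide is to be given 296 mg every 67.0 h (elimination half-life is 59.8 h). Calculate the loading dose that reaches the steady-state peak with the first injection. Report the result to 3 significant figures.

k = ln 2 / 59.8 = 0.01159 h⁻¹
Accumulation ratio R = 1 / (1 − e^(−kτ)) = 1 / (1 − e^(−0.01159×67.0)) = 1 / (1 − 0.4600) = 1.852
Loading dose = maintenance dose × R = 296 × 1.852 ≈ 548 mg

548 mg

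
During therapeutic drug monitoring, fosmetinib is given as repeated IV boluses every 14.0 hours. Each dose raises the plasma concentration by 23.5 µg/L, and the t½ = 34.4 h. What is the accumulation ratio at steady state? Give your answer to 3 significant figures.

4.07

k = ln 2 / 34.4 = 0.02015 h⁻¹
Fraction remaining after one interval: e^(−kτ) = e^(−0.02015 × 14.0) = 0.7542
R = 1 / (1 − 0.7542) = 1 / 0.2458 ≈ 4.07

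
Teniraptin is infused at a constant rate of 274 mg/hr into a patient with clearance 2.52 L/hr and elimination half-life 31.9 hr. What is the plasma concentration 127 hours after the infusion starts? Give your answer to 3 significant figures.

102 µg/mL

Css = rate / CL = 274 / 2.52 = 108.7 µg/mL
k = ln 2 / 31.9 = 0.02173 hr⁻¹
C(t) = Css (1 − e^(−kt)) = 108.7 × (1 − e^(−2.760)) = 108.7 × 0.9367 ≈ 102 µg/mL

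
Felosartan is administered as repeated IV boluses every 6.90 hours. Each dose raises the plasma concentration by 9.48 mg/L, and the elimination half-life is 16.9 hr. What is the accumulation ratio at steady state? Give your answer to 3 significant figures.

k = ln 2 / 16.9 = 0.04101 hr⁻¹
Fraction remaining after one interval: e^(−kτ) = e^(−0.04101 × 6.90) = 0.7535
R = 1 / (1 − 0.7535) = 1 / 0.2465 ≈ 4.06

4.06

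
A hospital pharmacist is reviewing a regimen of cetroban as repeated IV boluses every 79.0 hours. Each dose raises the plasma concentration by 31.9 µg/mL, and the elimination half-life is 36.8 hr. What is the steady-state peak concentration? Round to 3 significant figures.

41.2 µg/mL

k = ln 2 / 36.8 = 0.01884 hr⁻¹
Fraction remaining after one interval: e^(−kτ) = e^(−0.01884 × 79.0) = 0.2258
R = 1 / (1 − 0.2258) = 1.292
Css,max = 31.9 × 1.292 ≈ 41.2 µg/mL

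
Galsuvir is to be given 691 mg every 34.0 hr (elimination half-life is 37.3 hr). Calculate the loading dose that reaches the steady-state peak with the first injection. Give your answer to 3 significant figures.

k = ln 2 / 37.3 = 0.01858 hr⁻¹
Accumulation ratio R = 1 / (1 − e^(−kτ)) = 1 / (1 − e^(−0.01858×34.0)) = 1 / (1 − 0.5316) = 2.135
Loading dose = maintenance dose × R = 691 × 2.135 ≈ 1480 mg

1480 mg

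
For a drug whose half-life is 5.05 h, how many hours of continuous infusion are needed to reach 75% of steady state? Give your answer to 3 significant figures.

10.1 hours

k = ln 2 / 5.05 = 0.1373 h⁻¹
f = 1 − e^(−kt)  ⇒  t = −ln(1 − f) / k
t = −ln(1 − 0.75) / 0.1373 = 1.386 / 0.1373 ≈ 10.1 hours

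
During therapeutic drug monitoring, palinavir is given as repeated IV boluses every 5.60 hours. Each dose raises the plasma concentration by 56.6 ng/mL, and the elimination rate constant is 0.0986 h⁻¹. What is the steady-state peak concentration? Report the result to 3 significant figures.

133 ng/mL

Fraction remaining after one interval: e^(−kτ) = e^(−0.09860 × 5.60) = 0.5757
R = 1 / (1 − 0.5757) = 2.357
Css,max = 56.6 × 2.357 ≈ 133 ng/mL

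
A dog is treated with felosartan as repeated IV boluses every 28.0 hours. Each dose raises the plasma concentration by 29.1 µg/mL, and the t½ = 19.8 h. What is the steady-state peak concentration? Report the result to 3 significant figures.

k = ln 2 / 19.8 = 0.03501 h⁻¹
Fraction remaining after one interval: e^(−kτ) = e^(−0.03501 × 28.0) = 0.3752
R = 1 / (1 − 0.3752) = 1.601
Css,max = 29.1 × 1.601 ≈ 46.6 µg/mL

46.6 µg/mL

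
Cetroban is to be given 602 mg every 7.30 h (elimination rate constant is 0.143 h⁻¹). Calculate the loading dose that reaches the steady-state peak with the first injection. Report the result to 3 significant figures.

Accumulation ratio R = 1 / (1 − e^(−kτ)) = 1 / (1 − e^(−0.1430×7.30)) = 1 / (1 − 0.3521) = 1.543
Loading dose = maintenance dose × R = 602 × 1.543 ≈ 929 mg

929 mg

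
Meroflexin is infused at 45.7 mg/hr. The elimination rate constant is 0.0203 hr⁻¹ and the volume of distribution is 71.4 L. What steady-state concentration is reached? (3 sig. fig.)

CL = k · V = 0.0203 × 71.4 = 1.449 L/hr
Css = rate / CL = 45.7 / 1.449 ≈ 31.5 mg/L

31.5 mg/L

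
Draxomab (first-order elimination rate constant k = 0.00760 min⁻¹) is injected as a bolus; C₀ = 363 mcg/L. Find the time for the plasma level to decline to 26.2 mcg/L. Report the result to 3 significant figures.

C(t) = C₀ e^(−kt)  ⇒  t = ln(C₀/C) / k
t = ln(363/26.2) / 0.007600 = 2.629 / 0.007600 ≈ 346 minutes

346 minutes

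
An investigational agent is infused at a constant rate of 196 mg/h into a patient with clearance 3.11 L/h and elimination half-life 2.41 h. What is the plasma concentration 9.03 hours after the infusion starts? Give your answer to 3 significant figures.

Css = rate / CL = 196 / 3.11 = 63.02 mg/L
k = ln 2 / 2.41 = 0.2876 h⁻¹
C(t) = Css (1 − e^(−kt)) = 63.02 × (1 − e^(−2.597)) = 63.02 × 0.9255 ≈ 58.3 mg/L

58.3 mg/L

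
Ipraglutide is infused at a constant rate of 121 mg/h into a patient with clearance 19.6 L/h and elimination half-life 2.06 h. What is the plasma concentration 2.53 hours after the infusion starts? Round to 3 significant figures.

3.54 mg/L

Css = rate / CL = 121 / 19.6 = 6.173 mg/L
k = ln 2 / 2.06 = 0.3365 h⁻¹
C(t) = Css (1 − e^(−kt)) = 6.173 × (1 − e^(−0.8513)) = 6.173 × 0.5731 ≈ 3.54 mg/L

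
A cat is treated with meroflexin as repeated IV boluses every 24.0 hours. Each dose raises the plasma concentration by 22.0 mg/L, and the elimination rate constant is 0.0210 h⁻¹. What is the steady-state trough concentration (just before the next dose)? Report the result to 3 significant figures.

Fraction remaining after one interval: e^(−kτ) = e^(−0.02100 × 24.0) = 0.6041
R = 1 / (1 − 0.6041) = 2.526
Css,max = 22.0 × 2.526 = 55.57 mg/L
Css,min = Css,max × e^(−kτ) = 55.57 × 0.6041 ≈ 33.6 mg/L

33.6 mg/L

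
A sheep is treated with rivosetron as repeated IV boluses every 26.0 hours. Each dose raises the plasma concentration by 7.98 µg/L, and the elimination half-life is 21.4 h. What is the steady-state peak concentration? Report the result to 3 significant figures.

14.0 µg/L

k = ln 2 / 21.4 = 0.03239 h⁻¹
Fraction remaining after one interval: e^(−kτ) = e^(−0.03239 × 26.0) = 0.4308
R = 1 / (1 − 0.4308) = 1.757
Css,max = 7.98 × 1.757 ≈ 14.0 µg/L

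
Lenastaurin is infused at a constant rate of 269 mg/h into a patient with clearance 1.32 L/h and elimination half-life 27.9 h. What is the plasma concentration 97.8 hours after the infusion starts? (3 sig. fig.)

Css = rate / CL = 269 / 1.32 = 203.8 µg/mL
k = ln 2 / 27.9 = 0.02484 h⁻¹
C(t) = Css (1 − e^(−kt)) = 203.8 × (1 − e^(−2.430)) = 203.8 × 0.9119 ≈ 186 µg/mL

186 µg/mL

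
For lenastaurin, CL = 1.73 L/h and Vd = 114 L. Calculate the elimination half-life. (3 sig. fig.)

k = CL / V = 1.73 / 114 = 0.01518 h⁻¹
t½ = ln 2 / k = ln 2 / 0.01518 ≈ 45.7 hours

45.7 hours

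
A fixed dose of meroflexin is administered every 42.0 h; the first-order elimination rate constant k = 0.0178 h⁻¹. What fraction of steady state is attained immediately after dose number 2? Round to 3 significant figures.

f_n = 1 − e^(−nkτ) = 1 − e^(−2 × 0.01780 × 42.0) = 1 − e^(−1.495) = 1 − 0.2242 ≈ 0.776

0.776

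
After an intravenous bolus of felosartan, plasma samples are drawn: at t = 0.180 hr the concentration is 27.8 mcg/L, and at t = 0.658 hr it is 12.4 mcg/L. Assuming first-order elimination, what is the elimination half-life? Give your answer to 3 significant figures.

0.410 hours

k = ln(C₁/C₂) / (t₂ − t₁) = ln(27.8/12.4) / (0.658 − 0.180)
  = 0.8073 / 0.4780 = 1.689 hr⁻¹
t½ = ln 2 / k = ln 2 / 1.689 ≈ 0.410 hours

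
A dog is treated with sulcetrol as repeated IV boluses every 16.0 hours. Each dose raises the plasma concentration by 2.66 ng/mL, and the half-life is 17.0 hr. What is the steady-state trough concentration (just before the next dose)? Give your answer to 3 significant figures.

k = ln 2 / 17.0 = 0.04077 hr⁻¹
Fraction remaining after one interval: e^(−kτ) = e^(−0.04077 × 16.0) = 0.5208
R = 1 / (1 − 0.5208) = 2.087
Css,max = 2.66 × 2.087 = 5.551 ng/mL
Css,min = Css,max × e^(−kτ) = 5.551 × 0.5208 ≈ 2.89 ng/mL

2.89 ng/mL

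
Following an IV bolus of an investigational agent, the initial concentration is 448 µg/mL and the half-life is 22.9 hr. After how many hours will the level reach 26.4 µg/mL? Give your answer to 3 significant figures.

k = ln 2 / 22.9 = 0.03027 hr⁻¹
C(t) = C₀ e^(−kt)  ⇒  t = ln(C₀/C) / k
t = ln(448/26.4) / 0.03027 = 2.831 / 0.03027 ≈ 93.5 hours

93.5 hours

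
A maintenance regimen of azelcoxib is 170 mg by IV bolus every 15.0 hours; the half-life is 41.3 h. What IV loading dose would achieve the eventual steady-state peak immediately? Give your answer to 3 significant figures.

k = ln 2 / 41.3 = 0.01678 h⁻¹
Accumulation ratio R = 1 / (1 − e^(−kτ)) = 1 / (1 − e^(−0.01678×15.0)) = 1 / (1 − 0.7774) = 4.493
Loading dose = maintenance dose × R = 170 × 4.493 ≈ 764 mg

764 mg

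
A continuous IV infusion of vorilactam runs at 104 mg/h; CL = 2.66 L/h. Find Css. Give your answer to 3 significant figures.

39.1 µg/mL

Css = infusion rate / CL = 104 / 2.66 ≈ 39.1 µg/mL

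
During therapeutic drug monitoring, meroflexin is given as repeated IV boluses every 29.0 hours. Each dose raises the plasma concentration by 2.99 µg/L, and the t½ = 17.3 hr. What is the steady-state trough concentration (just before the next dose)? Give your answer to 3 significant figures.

1.36 µg/L

k = ln 2 / 17.3 = 0.04007 hr⁻¹
Fraction remaining after one interval: e^(−kτ) = e^(−0.04007 × 29.0) = 0.3129
R = 1 / (1 − 0.3129) = 1.455
Css,max = 2.99 × 1.455 = 4.352 µg/L
Css,min = Css,max × e^(−kτ) = 4.352 × 0.3129 ≈ 1.36 µg/L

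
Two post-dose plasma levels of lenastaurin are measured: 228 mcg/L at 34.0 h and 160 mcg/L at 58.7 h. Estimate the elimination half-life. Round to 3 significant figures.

k = ln(C₁/C₂) / (t₂ − t₁) = ln(228/160) / (58.7 − 34.0)
  = 0.3542 / 24.70 = 0.01434 h⁻¹
t½ = ln 2 / k = ln 2 / 0.01434 ≈ 48.3 hours

48.3 hours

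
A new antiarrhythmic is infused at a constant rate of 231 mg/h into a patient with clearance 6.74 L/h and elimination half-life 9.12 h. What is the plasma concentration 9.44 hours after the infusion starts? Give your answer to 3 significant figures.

Css = rate / CL = 231 / 6.74 = 34.27 mg/L
k = ln 2 / 9.12 = 0.07600 h⁻¹
C(t) = Css (1 − e^(−kt)) = 34.27 × (1 − e^(−0.7175)) = 34.27 × 0.5120 ≈ 17.5 mg/L

17.5 mg/L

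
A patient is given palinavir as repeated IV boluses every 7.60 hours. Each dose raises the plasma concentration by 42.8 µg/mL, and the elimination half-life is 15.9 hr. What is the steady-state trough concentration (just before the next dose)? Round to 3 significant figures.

k = ln 2 / 15.9 = 0.04359 hr⁻¹
Fraction remaining after one interval: e^(−kτ) = e^(−0.04359 × 7.60) = 0.7180
R = 1 / (1 − 0.7180) = 3.546
Css,max = 42.8 × 3.546 = 151.8 µg/mL
Css,min = Css,max × e^(−kτ) = 151.8 × 0.7180 ≈ 109 µg/mL

109 µg/mL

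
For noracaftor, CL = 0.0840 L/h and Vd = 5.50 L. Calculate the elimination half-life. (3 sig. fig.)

k = CL / V = 0.0840 / 5.50 = 0.01527 h⁻¹
t½ = ln 2 / k = ln 2 / 0.01527 ≈ 45.4 hours

45.4 hours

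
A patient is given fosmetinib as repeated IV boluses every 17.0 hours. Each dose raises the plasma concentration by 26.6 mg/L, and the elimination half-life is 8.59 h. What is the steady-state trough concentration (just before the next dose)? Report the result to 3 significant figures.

k = ln 2 / 8.59 = 0.08069 h⁻¹
Fraction remaining after one interval: e^(−kτ) = e^(−0.08069 × 17.0) = 0.2537
R = 1 / (1 − 0.2537) = 1.340
Css,max = 26.6 × 1.340 = 35.64 mg/L
Css,min = Css,max × e^(−kτ) = 35.64 × 0.2537 ≈ 9.04 mg/L

9.04 mg/L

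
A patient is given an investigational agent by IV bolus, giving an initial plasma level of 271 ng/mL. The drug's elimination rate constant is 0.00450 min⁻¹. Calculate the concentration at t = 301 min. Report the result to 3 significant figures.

69.9 ng/mL

C(t) = C₀ e^(−kt) = 271 × e^(−0.004500 × 301) = 271 × e^(−1.354) = 271 × 0.2581 ≈ 69.9 ng/mL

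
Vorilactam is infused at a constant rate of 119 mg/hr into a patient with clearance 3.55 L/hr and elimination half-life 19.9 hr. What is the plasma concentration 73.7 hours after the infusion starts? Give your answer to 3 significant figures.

30.9 µg/mL

Css = rate / CL = 119 / 3.55 = 33.52 µg/mL
k = ln 2 / 19.9 = 0.03483 hr⁻¹
C(t) = Css (1 − e^(−kt)) = 33.52 × (1 − e^(−2.567)) = 33.52 × 0.9232 ≈ 30.9 µg/mL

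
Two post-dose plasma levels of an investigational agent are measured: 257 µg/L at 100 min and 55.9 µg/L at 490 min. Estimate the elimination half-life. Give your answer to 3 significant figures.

177 minutes

k = ln(C₁/C₂) / (t₂ − t₁) = ln(257/55.9) / (490 − 100)
  = 1.526 / 390.0 = 0.003912 min⁻¹
t½ = ln 2 / k = ln 2 / 0.003912 ≈ 177 minutes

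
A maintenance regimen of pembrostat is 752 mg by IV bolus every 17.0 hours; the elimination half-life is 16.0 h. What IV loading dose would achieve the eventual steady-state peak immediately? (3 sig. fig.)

k = ln 2 / 16.0 = 0.04332 h⁻¹
Accumulation ratio R = 1 / (1 − e^(−kτ)) = 1 / (1 − e^(−0.04332×17.0)) = 1 / (1 − 0.4788) = 1.919
Loading dose = maintenance dose × R = 752 × 1.919 ≈ 1440 mg

1440 mg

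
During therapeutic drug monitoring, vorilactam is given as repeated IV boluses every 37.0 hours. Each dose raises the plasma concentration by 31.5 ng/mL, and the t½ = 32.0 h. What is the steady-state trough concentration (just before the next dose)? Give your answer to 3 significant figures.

25.6 ng/mL

k = ln 2 / 32.0 = 0.02166 h⁻¹
Fraction remaining after one interval: e^(−kτ) = e^(−0.02166 × 37.0) = 0.4487
R = 1 / (1 − 0.4487) = 1.814
Css,max = 31.5 × 1.814 = 57.14 ng/mL
Css,min = Css,max × e^(−kτ) = 57.14 × 0.4487 ≈ 25.6 ng/mL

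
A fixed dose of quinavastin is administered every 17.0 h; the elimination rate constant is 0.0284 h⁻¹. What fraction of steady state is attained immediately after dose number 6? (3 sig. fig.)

0.945

f_n = 1 − e^(−nkτ) = 1 − e^(−6 × 0.02840 × 17.0) = 1 − e^(−2.897) = 1 − 0.05520 ≈ 0.945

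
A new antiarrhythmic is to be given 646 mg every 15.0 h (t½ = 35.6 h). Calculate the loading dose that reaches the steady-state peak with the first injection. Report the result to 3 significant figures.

2550 mg

k = ln 2 / 35.6 = 0.01947 h⁻¹
Accumulation ratio R = 1 / (1 − e^(−kτ)) = 1 / (1 − e^(−0.01947×15.0)) = 1 / (1 − 0.7467) = 3.948
Loading dose = maintenance dose × R = 646 × 3.948 ≈ 2550 mg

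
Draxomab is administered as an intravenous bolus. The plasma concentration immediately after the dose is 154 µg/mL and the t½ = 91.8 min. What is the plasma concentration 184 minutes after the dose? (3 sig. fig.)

k = ln 2 / 91.8 = 0.007551 min⁻¹
184 min is 2.004 half-lives, so C = 154 × (1/2)^2.004 = 154 × 0.2492 ≈ 38.4 µg/mL

38.4 µg/mL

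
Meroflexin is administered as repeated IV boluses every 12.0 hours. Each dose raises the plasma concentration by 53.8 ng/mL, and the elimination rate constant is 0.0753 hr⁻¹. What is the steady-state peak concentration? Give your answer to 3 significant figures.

90.4 ng/mL

Fraction remaining after one interval: e^(−kτ) = e^(−0.07530 × 12.0) = 0.4051
R = 1 / (1 − 0.4051) = 1.681
Css,max = 53.8 × 1.681 ≈ 90.4 ng/mL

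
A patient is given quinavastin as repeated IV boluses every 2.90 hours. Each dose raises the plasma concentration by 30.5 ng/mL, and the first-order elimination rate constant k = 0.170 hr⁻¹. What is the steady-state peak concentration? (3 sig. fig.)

78.4 ng/mL

Fraction remaining after one interval: e^(−kτ) = e^(−0.1700 × 2.90) = 0.6108
R = 1 / (1 − 0.6108) = 2.569
Css,max = 30.5 × 2.569 ≈ 78.4 ng/mL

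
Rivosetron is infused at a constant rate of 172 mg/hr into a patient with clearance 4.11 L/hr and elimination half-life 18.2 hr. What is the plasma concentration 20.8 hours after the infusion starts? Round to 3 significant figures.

Css = rate / CL = 172 / 4.11 = 41.85 mg/L
k = ln 2 / 18.2 = 0.03809 hr⁻¹
C(t) = Css (1 − e^(−kt)) = 41.85 × (1 − e^(−0.7922)) = 41.85 × 0.5471 ≈ 22.9 mg/L

22.9 mg/L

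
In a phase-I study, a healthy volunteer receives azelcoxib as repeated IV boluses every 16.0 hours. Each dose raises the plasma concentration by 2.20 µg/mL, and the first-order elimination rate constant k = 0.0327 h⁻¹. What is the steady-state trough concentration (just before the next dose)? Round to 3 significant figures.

3.20 µg/mL

Fraction remaining after one interval: e^(−kτ) = e^(−0.03270 × 16.0) = 0.5926
R = 1 / (1 − 0.5926) = 2.455
Css,max = 2.20 × 2.455 = 5.400 µg/mL
Css,min = Css,max × e^(−kτ) = 5.400 × 0.5926 ≈ 3.20 µg/mL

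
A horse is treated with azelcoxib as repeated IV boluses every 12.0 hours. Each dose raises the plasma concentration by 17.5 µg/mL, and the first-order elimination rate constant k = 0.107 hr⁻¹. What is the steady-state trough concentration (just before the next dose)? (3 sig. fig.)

Fraction remaining after one interval: e^(−kτ) = e^(−0.1070 × 12.0) = 0.2769
R = 1 / (1 − 0.2769) = 1.383
Css,max = 17.5 × 1.383 = 24.20 µg/mL
Css,min = Css,max × e^(−kτ) = 24.20 × 0.2769 ≈ 6.70 µg/mL

6.70 µg/mL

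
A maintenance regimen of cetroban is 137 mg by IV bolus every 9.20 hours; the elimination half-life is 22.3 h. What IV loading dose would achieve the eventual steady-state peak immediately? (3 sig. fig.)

551 mg

k = ln 2 / 22.3 = 0.03108 h⁻¹
Accumulation ratio R = 1 / (1 − e^(−kτ)) = 1 / (1 − e^(−0.03108×9.20)) = 1 / (1 − 0.7513) = 4.021
Loading dose = maintenance dose × R = 137 × 4.021 ≈ 551 mg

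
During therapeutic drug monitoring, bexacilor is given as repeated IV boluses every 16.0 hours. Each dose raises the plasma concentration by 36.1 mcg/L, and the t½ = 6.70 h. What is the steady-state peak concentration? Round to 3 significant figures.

k = ln 2 / 6.70 = 0.1035 h⁻¹
Fraction remaining after one interval: e^(−kτ) = e^(−0.1035 × 16.0) = 0.1910
R = 1 / (1 − 0.1910) = 1.236
Css,max = 36.1 × 1.236 ≈ 44.6 mcg/L

44.6 mcg/L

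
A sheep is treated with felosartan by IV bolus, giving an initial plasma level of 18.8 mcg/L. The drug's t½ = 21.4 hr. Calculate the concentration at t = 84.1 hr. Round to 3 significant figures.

1.23 mcg/L

k = ln 2 / 21.4 = 0.03239 hr⁻¹
C(t) = C₀ e^(−kt) = 18.8 × e^(−0.03239 × 84.1) = 18.8 × e^(−2.724) = 18.8 × 0.06561 ≈ 1.23 mcg/L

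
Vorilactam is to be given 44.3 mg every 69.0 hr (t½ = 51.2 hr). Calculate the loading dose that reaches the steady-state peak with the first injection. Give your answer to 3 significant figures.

73.0 mg

k = ln 2 / 51.2 = 0.01354 hr⁻¹
Accumulation ratio R = 1 / (1 − e^(−kτ)) = 1 / (1 − e^(−0.01354×69.0)) = 1 / (1 − 0.3929) = 1.647
Loading dose = maintenance dose × R = 44.3 × 1.647 ≈ 73.0 mg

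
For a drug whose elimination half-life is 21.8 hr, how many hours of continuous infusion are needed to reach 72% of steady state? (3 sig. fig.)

40.0 hours

k = ln 2 / 21.8 = 0.03180 hr⁻¹
f = 1 − e^(−kt)  ⇒  t = −ln(1 − f) / k
t = −ln(1 − 0.72) / 0.03180 = 1.273 / 0.03180 ≈ 40.0 hours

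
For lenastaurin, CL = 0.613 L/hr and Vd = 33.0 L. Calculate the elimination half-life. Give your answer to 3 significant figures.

37.3 hours

k = CL / V = 0.613 / 33.0 = 0.01858 hr⁻¹
t½ = ln 2 / k = ln 2 / 0.01858 ≈ 37.3 hours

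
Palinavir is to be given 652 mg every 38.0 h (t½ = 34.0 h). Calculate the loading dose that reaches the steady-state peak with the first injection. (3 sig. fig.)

k = ln 2 / 34.0 = 0.02039 h⁻¹
Accumulation ratio R = 1 / (1 − e^(−kτ)) = 1 / (1 − e^(−0.02039×38.0)) = 1 / (1 − 0.4608) = 1.855
Loading dose = maintenance dose × R = 652 × 1.855 ≈ 1210 mg

1210 mg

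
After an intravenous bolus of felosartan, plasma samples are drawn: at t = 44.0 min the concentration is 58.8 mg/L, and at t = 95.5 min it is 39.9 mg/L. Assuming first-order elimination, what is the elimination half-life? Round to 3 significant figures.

k = ln(C₁/C₂) / (t₂ − t₁) = ln(58.8/39.9) / (95.5 − 44.0)
  = 0.3878 / 51.50 = 0.007529 min⁻¹
t½ = ln 2 / k = ln 2 / 0.007529 ≈ 92.1 minutes

92.1 minutes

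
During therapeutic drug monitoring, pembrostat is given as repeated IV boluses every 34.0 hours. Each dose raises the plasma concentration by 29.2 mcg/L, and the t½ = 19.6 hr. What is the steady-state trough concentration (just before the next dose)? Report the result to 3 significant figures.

12.5 mcg/L

k = ln 2 / 19.6 = 0.03536 hr⁻¹
Fraction remaining after one interval: e^(−kτ) = e^(−0.03536 × 34.0) = 0.3005
R = 1 / (1 − 0.3005) = 1.430
Css,max = 29.2 × 1.430 = 41.74 mcg/L
Css,min = Css,max × e^(−kτ) = 41.74 × 0.3005 ≈ 12.5 mcg/L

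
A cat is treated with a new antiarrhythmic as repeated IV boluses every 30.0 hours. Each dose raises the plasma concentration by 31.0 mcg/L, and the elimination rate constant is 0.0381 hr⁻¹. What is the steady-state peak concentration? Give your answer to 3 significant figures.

45.5 mcg/L

Fraction remaining after one interval: e^(−kτ) = e^(−0.03810 × 30.0) = 0.3189
R = 1 / (1 − 0.3189) = 1.468
Css,max = 31.0 × 1.468 ≈ 45.5 mcg/L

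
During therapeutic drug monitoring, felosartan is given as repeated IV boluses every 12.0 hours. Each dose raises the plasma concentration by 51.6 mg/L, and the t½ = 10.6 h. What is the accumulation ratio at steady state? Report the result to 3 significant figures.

k = ln 2 / 10.6 = 0.06539 h⁻¹
Fraction remaining after one interval: e^(−kτ) = e^(−0.06539 × 12.0) = 0.4563
R = 1 / (1 − 0.4563) = 1 / 0.5437 ≈ 1.84

1.84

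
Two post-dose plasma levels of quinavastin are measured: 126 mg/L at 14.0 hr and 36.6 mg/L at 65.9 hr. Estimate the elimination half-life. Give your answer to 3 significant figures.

k = ln(C₁/C₂) / (t₂ − t₁) = ln(126/36.6) / (65.9 − 14.0)
  = 1.236 / 51.90 = 0.02382 hr⁻¹
t½ = ln 2 / k = ln 2 / 0.02382 ≈ 29.1 hours

29.1 hours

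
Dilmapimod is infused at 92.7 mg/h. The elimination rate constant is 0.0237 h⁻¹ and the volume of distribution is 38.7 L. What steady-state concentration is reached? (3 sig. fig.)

101 µg/mL

CL = k · V = 0.0237 × 38.7 = 0.9172 L/h
Css = rate / CL = 92.7 / 0.9172 ≈ 101 µg/mL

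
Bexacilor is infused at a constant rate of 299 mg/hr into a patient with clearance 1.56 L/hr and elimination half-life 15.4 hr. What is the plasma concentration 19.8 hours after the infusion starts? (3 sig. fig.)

Css = rate / CL = 299 / 1.56 = 191.7 mg/L
k = ln 2 / 15.4 = 0.04501 hr⁻¹
C(t) = Css (1 − e^(−kt)) = 191.7 × (1 − e^(−0.8912)) = 191.7 × 0.5898 ≈ 113 mg/L

113 mg/L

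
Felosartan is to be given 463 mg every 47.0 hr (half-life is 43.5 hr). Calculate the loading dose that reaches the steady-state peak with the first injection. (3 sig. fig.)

878 mg

k = ln 2 / 43.5 = 0.01593 hr⁻¹
Accumulation ratio R = 1 / (1 − e^(−kτ)) = 1 / (1 − e^(−0.01593×47.0)) = 1 / (1 − 0.4729) = 1.897
Loading dose = maintenance dose × R = 463 × 1.897 ≈ 878 mg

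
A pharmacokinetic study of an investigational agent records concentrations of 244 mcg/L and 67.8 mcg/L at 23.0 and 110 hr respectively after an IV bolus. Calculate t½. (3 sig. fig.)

47.1 hours

k = ln(C₁/C₂) / (t₂ − t₁) = ln(244/67.8) / (110 − 23.0)
  = 1.281 / 87.00 = 0.01472 hr⁻¹
t½ = ln 2 / k = ln 2 / 0.01472 ≈ 47.1 hours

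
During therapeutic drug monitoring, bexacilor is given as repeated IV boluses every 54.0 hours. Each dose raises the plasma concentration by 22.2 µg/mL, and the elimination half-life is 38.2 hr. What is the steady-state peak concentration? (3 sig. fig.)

k = ln 2 / 38.2 = 0.01815 hr⁻¹
Fraction remaining after one interval: e^(−kτ) = e^(−0.01815 × 54.0) = 0.3754
R = 1 / (1 − 0.3754) = 1.601
Css,max = 22.2 × 1.601 ≈ 35.5 µg/mL

35.5 µg/mL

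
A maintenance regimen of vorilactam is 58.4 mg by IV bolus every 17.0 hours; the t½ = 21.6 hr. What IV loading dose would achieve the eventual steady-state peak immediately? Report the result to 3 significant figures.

139 mg

k = ln 2 / 21.6 = 0.03209 hr⁻¹
Accumulation ratio R = 1 / (1 − e^(−kτ)) = 1 / (1 − e^(−0.03209×17.0)) = 1 / (1 − 0.5795) = 2.378
Loading dose = maintenance dose × R = 58.4 × 2.378 ≈ 139 mg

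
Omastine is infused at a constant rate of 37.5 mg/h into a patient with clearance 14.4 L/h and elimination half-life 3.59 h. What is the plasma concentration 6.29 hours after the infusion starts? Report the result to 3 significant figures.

1.83 µg/mL

Css = rate / CL = 37.5 / 14.4 = 2.604 µg/mL
k = ln 2 / 3.59 = 0.1931 h⁻¹
C(t) = Css (1 − e^(−kt)) = 2.604 × (1 − e^(−1.214)) = 2.604 × 0.7031 ≈ 1.83 µg/mL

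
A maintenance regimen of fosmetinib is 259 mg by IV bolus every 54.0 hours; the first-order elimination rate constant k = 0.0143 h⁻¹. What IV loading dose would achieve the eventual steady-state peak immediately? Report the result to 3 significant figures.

Accumulation ratio R = 1 / (1 − e^(−kτ)) = 1 / (1 − e^(−0.01430×54.0)) = 1 / (1 − 0.4620) = 1.859
Loading dose = maintenance dose × R = 259 × 1.859 ≈ 481 mg

481 mg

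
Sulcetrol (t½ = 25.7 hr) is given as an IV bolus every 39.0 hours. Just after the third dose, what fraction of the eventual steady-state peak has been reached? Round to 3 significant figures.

0.957

k = ln 2 / 25.7 = 0.02697 hr⁻¹
f_n = 1 − e^(−nkτ) = 1 − e^(−3 × 0.02697 × 39.0) = 1 − e^(−3.156) = 1 − 0.04261 ≈ 0.957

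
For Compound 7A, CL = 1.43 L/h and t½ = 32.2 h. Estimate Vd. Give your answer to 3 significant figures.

66.4 L

k = ln 2 / t½ = ln 2 / 32.2 = 0.02153 h⁻¹
V = CL / k = 1.43 / 0.02153 ≈ 66.4 L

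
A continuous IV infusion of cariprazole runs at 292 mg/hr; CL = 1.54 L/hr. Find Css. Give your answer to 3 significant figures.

190 mg/L

Css = infusion rate / CL = 292 / 1.54 ≈ 190 mg/L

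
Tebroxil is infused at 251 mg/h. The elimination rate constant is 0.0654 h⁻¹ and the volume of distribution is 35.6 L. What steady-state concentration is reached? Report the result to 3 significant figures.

108 µg/mL

CL = k · V = 0.0654 × 35.6 = 2.328 L/h
Css = rate / CL = 251 / 2.328 ≈ 108 µg/mL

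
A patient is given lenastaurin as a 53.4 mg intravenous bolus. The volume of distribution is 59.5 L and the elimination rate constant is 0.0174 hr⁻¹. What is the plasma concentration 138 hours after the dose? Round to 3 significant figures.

0.0813 mg/L

C₀ = dose / V = 53.4 / 59.5 = 0.8975 mg/L
C(t) = C₀ e^(−kt) = 0.8975 × e^(−0.01740 × 138) = 0.8975 × e^(−2.401) = 0.8975 × 0.09061 ≈ 0.0813 mg/L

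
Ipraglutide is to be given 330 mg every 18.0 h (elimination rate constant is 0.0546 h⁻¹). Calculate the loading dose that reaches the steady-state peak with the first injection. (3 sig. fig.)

Accumulation ratio R = 1 / (1 − e^(−kτ)) = 1 / (1 − e^(−0.05460×18.0)) = 1 / (1 − 0.3743) = 1.598
Loading dose = maintenance dose × R = 330 × 1.598 ≈ 527 mg

527 mg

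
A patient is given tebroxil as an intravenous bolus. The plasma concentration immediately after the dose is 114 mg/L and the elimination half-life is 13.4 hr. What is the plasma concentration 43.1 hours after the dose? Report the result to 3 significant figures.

k = ln 2 / 13.4 = 0.05173 hr⁻¹
43.1 hr is 3.216 half-lives, so C = 114 × (1/2)^3.216 = 114 × 0.1076 ≈ 12.3 mg/L

12.3 mg/L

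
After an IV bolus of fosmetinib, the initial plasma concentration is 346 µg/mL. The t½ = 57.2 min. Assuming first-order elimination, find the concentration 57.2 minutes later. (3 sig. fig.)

173 µg/mL

k = ln 2 / 57.2 = 0.01212 min⁻¹
57.2 min is 1.000 half-lives, so C = 346 × (1/2)^1.000 = 346 × 0.5000 ≈ 173 µg/mL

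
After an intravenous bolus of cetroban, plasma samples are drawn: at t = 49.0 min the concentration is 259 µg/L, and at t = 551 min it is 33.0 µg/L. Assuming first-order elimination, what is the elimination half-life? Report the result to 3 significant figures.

169 minutes

k = ln(C₁/C₂) / (t₂ − t₁) = ln(259/33.0) / (551 − 49.0)
  = 2.060 / 502.0 = 0.004104 min⁻¹
t½ = ln 2 / k = ln 2 / 0.004104 ≈ 169 minutes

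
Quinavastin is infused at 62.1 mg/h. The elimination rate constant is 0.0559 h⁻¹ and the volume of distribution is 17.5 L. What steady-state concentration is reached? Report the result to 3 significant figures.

63.5 mg/L

CL = k · V = 0.0559 × 17.5 = 0.9782 L/h
Css = rate / CL = 62.1 / 0.9782 ≈ 63.5 mg/L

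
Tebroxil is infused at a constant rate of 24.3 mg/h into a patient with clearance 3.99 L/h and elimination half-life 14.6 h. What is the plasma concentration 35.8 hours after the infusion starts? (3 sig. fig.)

4.98 µg/mL

Css = rate / CL = 24.3 / 3.99 = 6.090 µg/mL
k = ln 2 / 14.6 = 0.04748 h⁻¹
C(t) = Css (1 − e^(−kt)) = 6.090 × (1 − e^(−1.700)) = 6.090 × 0.8172 ≈ 4.98 µg/mL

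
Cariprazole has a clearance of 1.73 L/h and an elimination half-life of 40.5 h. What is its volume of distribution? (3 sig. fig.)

101 L

k = ln 2 / t½ = ln 2 / 40.5 = 0.01711 h⁻¹
V = CL / k = 1.73 / 0.01711 ≈ 101 L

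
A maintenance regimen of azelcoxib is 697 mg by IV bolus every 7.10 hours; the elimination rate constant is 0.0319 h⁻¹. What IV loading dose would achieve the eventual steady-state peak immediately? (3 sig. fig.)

Accumulation ratio R = 1 / (1 − e^(−kτ)) = 1 / (1 − e^(−0.03190×7.10)) = 1 / (1 − 0.7973) = 4.934
Loading dose = maintenance dose × R = 697 × 4.934 ≈ 3440 mg

3440 mg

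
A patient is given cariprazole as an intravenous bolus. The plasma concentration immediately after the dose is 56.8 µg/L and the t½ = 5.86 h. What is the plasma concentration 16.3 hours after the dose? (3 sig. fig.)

k = ln 2 / 5.86 = 0.1183 h⁻¹
16.3 h is 2.782 half-lives, so C = 56.8 × (1/2)^2.782 = 56.8 × 0.1454 ≈ 8.26 µg/L

8.26 µg/L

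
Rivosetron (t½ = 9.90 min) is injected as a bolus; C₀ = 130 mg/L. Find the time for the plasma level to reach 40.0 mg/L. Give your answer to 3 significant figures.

k = ln 2 / 9.90 = 0.07001 min⁻¹
C(t) = C₀ e^(−kt)  ⇒  t = ln(C₀/C) / k
t = ln(130/40.0) / 0.07001 = 1.179 / 0.07001 ≈ 16.8 minutes

16.8 minutes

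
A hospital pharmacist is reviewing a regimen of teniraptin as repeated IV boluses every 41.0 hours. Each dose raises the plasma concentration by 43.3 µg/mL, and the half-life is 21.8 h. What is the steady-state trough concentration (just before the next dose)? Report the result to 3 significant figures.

k = ln 2 / 21.8 = 0.03180 h⁻¹
Fraction remaining after one interval: e^(−kτ) = e^(−0.03180 × 41.0) = 0.2715
R = 1 / (1 − 0.2715) = 1.373
Css,max = 43.3 × 1.373 = 59.44 µg/mL
Css,min = Css,max × e^(−kτ) = 59.44 × 0.2715 ≈ 16.1 µg/mL

16.1 µg/mL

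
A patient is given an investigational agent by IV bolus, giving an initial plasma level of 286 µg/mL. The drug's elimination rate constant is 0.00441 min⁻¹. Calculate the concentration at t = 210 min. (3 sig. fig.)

113 µg/mL

C(t) = C₀ e^(−kt) = 286 × e^(−0.004410 × 210) = 286 × e^(−0.9261) = 286 × 0.3961 ≈ 113 µg/mL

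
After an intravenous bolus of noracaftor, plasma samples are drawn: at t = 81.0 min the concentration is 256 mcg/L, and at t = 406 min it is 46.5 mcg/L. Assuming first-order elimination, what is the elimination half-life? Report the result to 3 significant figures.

k = ln(C₁/C₂) / (t₂ − t₁) = ln(256/46.5) / (406 − 81.0)
  = 1.706 / 325.0 = 0.005248 min⁻¹
t½ = ln 2 / k = ln 2 / 0.005248 ≈ 132 minutes

132 minutes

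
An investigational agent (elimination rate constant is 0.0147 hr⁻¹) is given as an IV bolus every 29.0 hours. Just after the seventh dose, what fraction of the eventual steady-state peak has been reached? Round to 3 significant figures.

0.949

f_n = 1 − e^(−nkτ) = 1 − e^(−7 × 0.01470 × 29.0) = 1 − e^(−2.984) = 1 − 0.05059 ≈ 0.949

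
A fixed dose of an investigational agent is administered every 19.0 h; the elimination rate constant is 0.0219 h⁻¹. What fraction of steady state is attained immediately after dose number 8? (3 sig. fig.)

0.964

f_n = 1 − e^(−nkτ) = 1 − e^(−8 × 0.02190 × 19.0) = 1 − e^(−3.329) = 1 − 0.03584 ≈ 0.964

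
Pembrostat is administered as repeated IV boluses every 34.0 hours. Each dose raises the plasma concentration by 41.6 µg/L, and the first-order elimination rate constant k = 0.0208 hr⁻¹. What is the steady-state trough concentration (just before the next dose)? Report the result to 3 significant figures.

Fraction remaining after one interval: e^(−kτ) = e^(−0.02080 × 34.0) = 0.4930
R = 1 / (1 − 0.4930) = 1.972
Css,max = 41.6 × 1.972 = 82.05 µg/L
Css,min = Css,max × e^(−kτ) = 82.05 × 0.4930 ≈ 40.5 µg/L

40.5 µg/L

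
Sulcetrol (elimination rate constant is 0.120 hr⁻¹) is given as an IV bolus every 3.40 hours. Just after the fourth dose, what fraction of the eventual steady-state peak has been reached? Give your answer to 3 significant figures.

f_n = 1 − e^(−nkτ) = 1 − e^(−4 × 0.1200 × 3.40) = 1 − e^(−1.632) = 1 − 0.1955 ≈ 0.804

0.804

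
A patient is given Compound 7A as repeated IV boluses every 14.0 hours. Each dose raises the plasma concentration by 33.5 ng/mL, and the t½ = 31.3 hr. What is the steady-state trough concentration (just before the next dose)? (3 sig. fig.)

92.2 ng/mL

k = ln 2 / 31.3 = 0.02215 hr⁻¹
Fraction remaining after one interval: e^(−kτ) = e^(−0.02215 × 14.0) = 0.7334
R = 1 / (1 − 0.7334) = 3.751
Css,max = 33.5 × 3.751 = 125.7 ng/mL
Css,min = Css,max × e^(−kτ) = 125.7 × 0.7334 ≈ 92.2 ng/mL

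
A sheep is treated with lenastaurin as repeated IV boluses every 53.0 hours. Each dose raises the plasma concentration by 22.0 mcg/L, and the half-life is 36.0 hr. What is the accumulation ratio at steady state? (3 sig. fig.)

1.56

k = ln 2 / 36.0 = 0.01925 hr⁻¹
Fraction remaining after one interval: e^(−kτ) = e^(−0.01925 × 53.0) = 0.3604
R = 1 / (1 − 0.3604) = 1 / 0.6396 ≈ 1.56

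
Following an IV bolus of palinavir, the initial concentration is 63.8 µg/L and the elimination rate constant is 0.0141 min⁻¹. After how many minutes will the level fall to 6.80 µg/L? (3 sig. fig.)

C(t) = C₀ e^(−kt)  ⇒  t = ln(C₀/C) / k
t = ln(63.8/6.80) / 0.01410 = 2.239 / 0.01410 ≈ 159 minutes

159 minutes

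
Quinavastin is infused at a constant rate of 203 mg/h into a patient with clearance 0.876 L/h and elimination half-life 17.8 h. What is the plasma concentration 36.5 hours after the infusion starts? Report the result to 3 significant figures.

176 mg/L

Css = rate / CL = 203 / 0.876 = 231.7 mg/L
k = ln 2 / 17.8 = 0.03894 h⁻¹
C(t) = Css (1 − e^(−kt)) = 231.7 × (1 − e^(−1.421)) = 231.7 × 0.7586 ≈ 176 mg/L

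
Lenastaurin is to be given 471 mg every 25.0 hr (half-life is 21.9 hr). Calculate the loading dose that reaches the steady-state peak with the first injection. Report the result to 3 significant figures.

k = ln 2 / 21.9 = 0.03165 hr⁻¹
Accumulation ratio R = 1 / (1 − e^(−kτ)) = 1 / (1 − e^(−0.03165×25.0)) = 1 / (1 − 0.4533) = 1.829
Loading dose = maintenance dose × R = 471 × 1.829 ≈ 861 mg

861 mg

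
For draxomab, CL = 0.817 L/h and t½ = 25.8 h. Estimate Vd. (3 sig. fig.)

k = ln 2 / t½ = ln 2 / 25.8 = 0.02687 h⁻¹
V = CL / k = 0.817 / 0.02687 ≈ 30.4 L

30.4 L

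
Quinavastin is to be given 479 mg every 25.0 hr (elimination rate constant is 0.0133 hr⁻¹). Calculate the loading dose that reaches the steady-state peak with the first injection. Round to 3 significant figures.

Accumulation ratio R = 1 / (1 − e^(−kτ)) = 1 / (1 − e^(−0.01330×25.0)) = 1 / (1 − 0.7171) = 3.535
Loading dose = maintenance dose × R = 479 × 3.535 ≈ 1690 mg

1690 mg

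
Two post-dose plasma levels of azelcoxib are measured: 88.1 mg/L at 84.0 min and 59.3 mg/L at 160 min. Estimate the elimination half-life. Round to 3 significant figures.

k = ln(C₁/C₂) / (t₂ − t₁) = ln(88.1/59.3) / (160 − 84.0)
  = 0.3959 / 76.00 = 0.005209 min⁻¹
t½ = ln 2 / k = ln 2 / 0.005209 ≈ 133 minutes

133 minutes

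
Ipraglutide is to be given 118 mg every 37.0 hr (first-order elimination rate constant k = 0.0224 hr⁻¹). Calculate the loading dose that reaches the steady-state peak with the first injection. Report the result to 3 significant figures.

Accumulation ratio R = 1 / (1 − e^(−kτ)) = 1 / (1 − e^(−0.02240×37.0)) = 1 / (1 − 0.4366) = 1.775
Loading dose = maintenance dose × R = 118 × 1.775 ≈ 209 mg

209 mg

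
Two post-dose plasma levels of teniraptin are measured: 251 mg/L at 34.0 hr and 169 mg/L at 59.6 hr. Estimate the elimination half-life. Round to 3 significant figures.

44.9 hours

k = ln(C₁/C₂) / (t₂ − t₁) = ln(251/169) / (59.6 − 34.0)
  = 0.3956 / 25.60 = 0.01545 hr⁻¹
t½ = ln 2 / k = ln 2 / 0.01545 ≈ 44.9 hours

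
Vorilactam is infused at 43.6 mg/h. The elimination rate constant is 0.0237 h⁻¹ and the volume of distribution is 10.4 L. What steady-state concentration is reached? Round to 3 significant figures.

CL = k · V = 0.0237 × 10.4 = 0.2465 L/h
Css = rate / CL = 43.6 / 0.2465 ≈ 177 mg/L

177 mg/L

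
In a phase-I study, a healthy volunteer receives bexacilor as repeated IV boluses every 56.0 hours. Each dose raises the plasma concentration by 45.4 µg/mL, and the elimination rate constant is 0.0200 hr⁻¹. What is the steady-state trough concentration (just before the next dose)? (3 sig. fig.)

Fraction remaining after one interval: e^(−kτ) = e^(−0.02000 × 56.0) = 0.3263
R = 1 / (1 − 0.3263) = 1.484
Css,max = 45.4 × 1.484 = 67.39 µg/mL
Css,min = Css,max × e^(−kτ) = 67.39 × 0.3263 ≈ 22.0 µg/mL

22.0 µg/mL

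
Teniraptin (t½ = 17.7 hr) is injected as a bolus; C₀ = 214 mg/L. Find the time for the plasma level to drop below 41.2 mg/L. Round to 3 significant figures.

42.1 hours

k = ln 2 / 17.7 = 0.03916 hr⁻¹
C(t) = C₀ e^(−kt)  ⇒  t = ln(C₀/C) / k
t = ln(214/41.2) / 0.03916 = 1.648 / 0.03916 ≈ 42.1 hours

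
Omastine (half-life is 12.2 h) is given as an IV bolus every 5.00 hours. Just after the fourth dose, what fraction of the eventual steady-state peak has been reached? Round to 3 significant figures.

0.679

k = ln 2 / 12.2 = 0.05682 h⁻¹
f_n = 1 − e^(−nkτ) = 1 − e^(−4 × 0.05682 × 5.00) = 1 − e^(−1.136) = 1 − 0.3210 ≈ 0.679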